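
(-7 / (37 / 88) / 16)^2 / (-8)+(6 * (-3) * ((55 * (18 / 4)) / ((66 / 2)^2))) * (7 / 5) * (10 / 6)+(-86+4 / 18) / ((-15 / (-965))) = -71925341041 / 13010976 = -5528.05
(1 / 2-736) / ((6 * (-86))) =1471 / 1032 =1.43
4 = 4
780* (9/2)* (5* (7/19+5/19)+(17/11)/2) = 2883465/209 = 13796.48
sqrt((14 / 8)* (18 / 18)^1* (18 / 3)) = sqrt(42) / 2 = 3.24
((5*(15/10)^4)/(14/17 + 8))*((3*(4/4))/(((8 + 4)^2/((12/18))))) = 0.04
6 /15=2 /5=0.40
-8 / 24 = -1 / 3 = -0.33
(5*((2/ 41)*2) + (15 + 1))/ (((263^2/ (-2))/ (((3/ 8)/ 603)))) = -0.00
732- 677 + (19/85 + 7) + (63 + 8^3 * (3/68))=12564/85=147.81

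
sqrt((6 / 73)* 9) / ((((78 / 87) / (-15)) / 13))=-1305* sqrt(438) / 146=-187.07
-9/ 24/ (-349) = 3/ 2792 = 0.00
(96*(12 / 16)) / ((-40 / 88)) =-792 / 5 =-158.40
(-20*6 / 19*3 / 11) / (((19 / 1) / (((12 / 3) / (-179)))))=1440 / 710809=0.00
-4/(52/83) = -83/13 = -6.38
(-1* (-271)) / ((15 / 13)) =3523 / 15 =234.87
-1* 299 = -299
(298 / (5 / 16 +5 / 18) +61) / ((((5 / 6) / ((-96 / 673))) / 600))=-664892928 / 11441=-58114.93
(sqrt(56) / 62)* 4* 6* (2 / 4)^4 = 3* sqrt(14) / 62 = 0.18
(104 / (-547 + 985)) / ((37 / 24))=416 / 2701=0.15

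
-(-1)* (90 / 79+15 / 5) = 327 / 79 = 4.14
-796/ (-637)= 796/ 637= 1.25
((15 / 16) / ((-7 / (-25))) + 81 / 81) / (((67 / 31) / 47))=709559 / 7504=94.56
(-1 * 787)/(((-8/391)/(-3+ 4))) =307717/8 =38464.62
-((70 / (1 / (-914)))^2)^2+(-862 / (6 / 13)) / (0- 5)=-251343814625282394397 / 15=-16756254308352159626.47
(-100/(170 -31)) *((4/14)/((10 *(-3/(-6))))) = -40/973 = -0.04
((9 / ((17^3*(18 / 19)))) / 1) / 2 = 19 / 19652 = 0.00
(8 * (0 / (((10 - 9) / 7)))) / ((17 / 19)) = 0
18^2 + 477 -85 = 716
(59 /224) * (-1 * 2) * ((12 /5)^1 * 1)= -177 /140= -1.26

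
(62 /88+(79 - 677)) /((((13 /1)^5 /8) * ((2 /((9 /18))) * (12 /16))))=-0.00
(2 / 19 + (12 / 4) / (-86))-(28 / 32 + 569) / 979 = -3274363 / 6398744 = -0.51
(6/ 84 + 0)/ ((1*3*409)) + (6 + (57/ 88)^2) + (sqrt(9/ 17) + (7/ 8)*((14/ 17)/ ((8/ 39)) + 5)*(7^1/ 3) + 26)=3*sqrt(17)/ 17 + 19156222289/ 376908224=51.55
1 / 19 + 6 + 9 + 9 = 457 / 19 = 24.05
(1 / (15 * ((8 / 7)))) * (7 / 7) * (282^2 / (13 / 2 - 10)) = -6627 / 5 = -1325.40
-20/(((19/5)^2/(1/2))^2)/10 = -625/260642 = -0.00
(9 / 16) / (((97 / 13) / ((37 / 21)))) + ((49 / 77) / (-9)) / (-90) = 0.13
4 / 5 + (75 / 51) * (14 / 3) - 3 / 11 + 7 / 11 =22514 / 2805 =8.03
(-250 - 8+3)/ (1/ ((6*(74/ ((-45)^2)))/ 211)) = -2516/ 9495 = -0.26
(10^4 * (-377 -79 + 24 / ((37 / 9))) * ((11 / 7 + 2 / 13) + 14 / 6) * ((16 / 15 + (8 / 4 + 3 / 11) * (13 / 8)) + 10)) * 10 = -299629836320000 / 111111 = -2696671223.55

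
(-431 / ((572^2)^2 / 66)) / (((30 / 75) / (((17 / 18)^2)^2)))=-179987755 / 340533777272832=-0.00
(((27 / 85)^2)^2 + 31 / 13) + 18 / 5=4068117358 / 678608125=5.99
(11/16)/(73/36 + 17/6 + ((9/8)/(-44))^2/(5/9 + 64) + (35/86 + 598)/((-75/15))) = -0.01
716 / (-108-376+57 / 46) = -32936 / 22207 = -1.48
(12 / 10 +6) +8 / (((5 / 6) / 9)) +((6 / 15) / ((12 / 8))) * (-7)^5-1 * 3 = -65869 / 15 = -4391.27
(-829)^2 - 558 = 686683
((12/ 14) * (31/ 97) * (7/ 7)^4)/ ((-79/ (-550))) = 102300/ 53641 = 1.91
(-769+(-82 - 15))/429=-866/429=-2.02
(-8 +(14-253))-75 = -322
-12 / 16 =-3 / 4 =-0.75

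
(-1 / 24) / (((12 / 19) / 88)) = -209 / 36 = -5.81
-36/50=-18/25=-0.72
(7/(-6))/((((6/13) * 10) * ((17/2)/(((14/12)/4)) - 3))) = -637/65880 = -0.01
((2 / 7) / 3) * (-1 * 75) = -50 / 7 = -7.14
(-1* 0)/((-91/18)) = 0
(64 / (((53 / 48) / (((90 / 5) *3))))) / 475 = 165888 / 25175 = 6.59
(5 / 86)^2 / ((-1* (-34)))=25 / 251464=0.00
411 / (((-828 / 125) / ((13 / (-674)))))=222625 / 186024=1.20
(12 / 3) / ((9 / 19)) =8.44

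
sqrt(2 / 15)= sqrt(30) / 15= 0.37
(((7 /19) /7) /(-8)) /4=-1 /608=-0.00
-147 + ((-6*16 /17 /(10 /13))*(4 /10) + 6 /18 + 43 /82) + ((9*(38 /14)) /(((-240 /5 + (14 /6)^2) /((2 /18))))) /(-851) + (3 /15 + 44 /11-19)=-39090645985663 /238534066050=-163.88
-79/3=-26.33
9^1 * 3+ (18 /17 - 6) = 375 /17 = 22.06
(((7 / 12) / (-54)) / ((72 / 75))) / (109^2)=-175 / 184773312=-0.00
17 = 17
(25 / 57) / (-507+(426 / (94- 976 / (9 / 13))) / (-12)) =-592100 / 684407493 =-0.00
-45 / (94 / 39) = -1755 / 94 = -18.67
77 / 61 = 1.26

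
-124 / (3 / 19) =-2356 / 3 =-785.33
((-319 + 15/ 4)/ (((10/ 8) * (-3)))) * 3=1261/ 5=252.20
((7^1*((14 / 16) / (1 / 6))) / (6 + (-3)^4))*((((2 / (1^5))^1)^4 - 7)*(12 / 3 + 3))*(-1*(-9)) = 27783 / 116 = 239.51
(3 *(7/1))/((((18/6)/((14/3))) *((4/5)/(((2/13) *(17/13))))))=8.21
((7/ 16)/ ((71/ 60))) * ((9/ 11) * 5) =4725/ 3124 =1.51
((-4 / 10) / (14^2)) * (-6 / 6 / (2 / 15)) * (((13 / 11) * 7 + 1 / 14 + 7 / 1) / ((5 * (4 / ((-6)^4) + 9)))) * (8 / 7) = 2296836 / 385204435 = 0.01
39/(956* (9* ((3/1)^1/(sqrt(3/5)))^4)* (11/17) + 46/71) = 47073/1511938682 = 0.00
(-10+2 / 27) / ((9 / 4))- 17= -5203 / 243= -21.41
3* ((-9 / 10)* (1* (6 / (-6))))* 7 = 189 / 10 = 18.90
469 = 469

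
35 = 35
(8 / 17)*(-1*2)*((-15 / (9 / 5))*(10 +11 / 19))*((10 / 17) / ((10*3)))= 26800 / 16473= 1.63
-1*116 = -116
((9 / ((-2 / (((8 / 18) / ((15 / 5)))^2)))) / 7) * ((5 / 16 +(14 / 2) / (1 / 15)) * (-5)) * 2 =8425 / 567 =14.86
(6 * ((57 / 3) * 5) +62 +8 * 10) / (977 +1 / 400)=284800 / 390801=0.73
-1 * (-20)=20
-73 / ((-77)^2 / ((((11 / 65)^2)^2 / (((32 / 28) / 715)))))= -97163 / 15379000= -0.01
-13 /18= -0.72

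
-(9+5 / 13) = -122 / 13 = -9.38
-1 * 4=-4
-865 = -865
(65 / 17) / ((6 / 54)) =585 / 17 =34.41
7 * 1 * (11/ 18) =77/ 18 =4.28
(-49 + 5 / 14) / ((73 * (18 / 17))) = -0.63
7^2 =49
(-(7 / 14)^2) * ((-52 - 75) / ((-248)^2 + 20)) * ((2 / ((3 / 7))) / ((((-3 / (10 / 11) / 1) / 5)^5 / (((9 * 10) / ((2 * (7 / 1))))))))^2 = 77514648437500000000 / 2617468485816943341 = 29.61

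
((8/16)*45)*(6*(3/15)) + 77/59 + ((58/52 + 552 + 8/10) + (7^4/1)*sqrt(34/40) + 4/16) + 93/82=367052287/628940 + 2401*sqrt(85)/10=2797.22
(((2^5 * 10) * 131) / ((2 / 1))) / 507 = 20960 / 507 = 41.34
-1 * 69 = -69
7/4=1.75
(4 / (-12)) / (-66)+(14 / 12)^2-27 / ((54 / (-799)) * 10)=40903 / 990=41.32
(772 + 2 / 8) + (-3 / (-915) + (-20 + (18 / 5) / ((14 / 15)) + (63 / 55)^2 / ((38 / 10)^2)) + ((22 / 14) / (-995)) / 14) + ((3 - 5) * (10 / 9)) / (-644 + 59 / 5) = 11179128017416785533 / 14783203817793180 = 756.20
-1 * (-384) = 384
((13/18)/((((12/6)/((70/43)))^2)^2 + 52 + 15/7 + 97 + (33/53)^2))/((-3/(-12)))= 54798323125/2917545171228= 0.02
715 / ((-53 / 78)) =-55770 / 53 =-1052.26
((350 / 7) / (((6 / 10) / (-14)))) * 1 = -3500 / 3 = -1166.67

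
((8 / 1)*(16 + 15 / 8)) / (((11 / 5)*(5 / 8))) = 104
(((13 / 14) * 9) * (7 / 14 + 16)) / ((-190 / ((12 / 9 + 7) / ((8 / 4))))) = -6435 / 2128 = -3.02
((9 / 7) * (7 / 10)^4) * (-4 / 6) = -1029 / 5000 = -0.21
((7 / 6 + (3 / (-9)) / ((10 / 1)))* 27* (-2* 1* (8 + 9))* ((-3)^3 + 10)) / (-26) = -44217 / 65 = -680.26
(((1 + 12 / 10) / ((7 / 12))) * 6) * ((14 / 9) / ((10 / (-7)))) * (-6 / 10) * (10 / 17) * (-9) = -33264 / 425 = -78.27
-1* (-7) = 7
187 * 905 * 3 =507705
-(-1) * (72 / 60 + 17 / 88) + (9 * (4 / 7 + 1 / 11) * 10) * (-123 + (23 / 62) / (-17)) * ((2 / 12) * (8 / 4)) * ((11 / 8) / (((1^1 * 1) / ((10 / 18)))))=-89078177 / 47740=-1865.90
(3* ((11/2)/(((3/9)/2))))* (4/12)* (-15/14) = -495/14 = -35.36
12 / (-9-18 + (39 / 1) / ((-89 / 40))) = -356 / 1321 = -0.27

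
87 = 87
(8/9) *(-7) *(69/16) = -161/6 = -26.83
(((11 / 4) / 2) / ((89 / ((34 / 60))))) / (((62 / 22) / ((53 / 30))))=109021 / 19864800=0.01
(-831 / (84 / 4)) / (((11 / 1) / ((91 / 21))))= -3601 / 231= -15.59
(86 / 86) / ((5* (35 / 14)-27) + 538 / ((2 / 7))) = 2 / 3737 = 0.00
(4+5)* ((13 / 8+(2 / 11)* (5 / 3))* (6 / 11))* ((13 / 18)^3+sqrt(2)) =1118273 / 313632+4581* sqrt(2) / 484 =16.95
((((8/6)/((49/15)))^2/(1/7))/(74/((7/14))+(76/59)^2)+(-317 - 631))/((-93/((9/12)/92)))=5293667053/63703217438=0.08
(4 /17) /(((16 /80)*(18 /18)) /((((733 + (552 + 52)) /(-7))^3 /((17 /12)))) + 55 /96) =4459437440 /10858264871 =0.41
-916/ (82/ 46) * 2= -42136/ 41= -1027.71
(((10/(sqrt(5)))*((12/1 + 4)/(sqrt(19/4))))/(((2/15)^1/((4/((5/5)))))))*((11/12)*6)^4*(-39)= -68519880*sqrt(95)/19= -35149956.78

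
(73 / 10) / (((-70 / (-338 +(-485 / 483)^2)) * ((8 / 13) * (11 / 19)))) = 98.64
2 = 2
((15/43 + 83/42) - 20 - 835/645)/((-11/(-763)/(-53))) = 197914243/2838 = 69737.22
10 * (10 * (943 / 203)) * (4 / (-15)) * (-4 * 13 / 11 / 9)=3922880 / 60291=65.07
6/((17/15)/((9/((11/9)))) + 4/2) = 7290/2617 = 2.79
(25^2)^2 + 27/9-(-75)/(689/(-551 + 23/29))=7803941368/19981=390568.11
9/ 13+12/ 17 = 309/ 221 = 1.40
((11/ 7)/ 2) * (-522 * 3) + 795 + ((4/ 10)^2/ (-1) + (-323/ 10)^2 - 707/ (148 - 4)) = 15190351/ 25200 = 602.79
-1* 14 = -14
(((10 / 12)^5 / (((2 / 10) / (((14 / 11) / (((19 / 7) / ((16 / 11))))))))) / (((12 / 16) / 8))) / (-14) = -1750000 / 1675971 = -1.04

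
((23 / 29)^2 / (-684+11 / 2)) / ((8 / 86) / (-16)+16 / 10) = -39560 / 68027649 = -0.00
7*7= 49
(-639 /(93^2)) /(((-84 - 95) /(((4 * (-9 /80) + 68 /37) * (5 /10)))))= 72917 /254588120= 0.00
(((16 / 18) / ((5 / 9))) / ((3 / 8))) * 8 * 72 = 12288 / 5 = 2457.60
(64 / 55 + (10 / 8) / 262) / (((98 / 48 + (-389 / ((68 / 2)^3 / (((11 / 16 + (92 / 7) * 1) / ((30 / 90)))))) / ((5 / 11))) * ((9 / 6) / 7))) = 518813271648 / 108304379821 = 4.79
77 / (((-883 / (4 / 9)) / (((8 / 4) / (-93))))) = 616 / 739071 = 0.00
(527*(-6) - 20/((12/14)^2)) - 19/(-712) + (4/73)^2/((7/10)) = -762336698315/239037624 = -3189.19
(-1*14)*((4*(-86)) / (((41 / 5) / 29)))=698320 / 41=17032.20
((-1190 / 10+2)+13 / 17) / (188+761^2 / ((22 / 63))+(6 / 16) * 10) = -86944 / 1240620611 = -0.00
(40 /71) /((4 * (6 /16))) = 80 /213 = 0.38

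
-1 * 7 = -7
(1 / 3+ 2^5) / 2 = 97 / 6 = 16.17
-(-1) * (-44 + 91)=47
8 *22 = 176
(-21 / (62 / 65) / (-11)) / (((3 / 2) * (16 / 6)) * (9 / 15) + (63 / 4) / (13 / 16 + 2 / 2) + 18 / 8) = 131950 / 879439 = 0.15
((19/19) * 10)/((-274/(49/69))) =-245/9453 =-0.03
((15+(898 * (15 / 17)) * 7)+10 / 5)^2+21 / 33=98397061674 / 3179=30952205.62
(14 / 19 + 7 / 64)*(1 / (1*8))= 1029 / 9728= 0.11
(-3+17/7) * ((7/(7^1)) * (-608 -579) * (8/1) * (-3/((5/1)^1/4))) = -455808/35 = -13023.09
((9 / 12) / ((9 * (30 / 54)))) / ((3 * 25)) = 1 / 500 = 0.00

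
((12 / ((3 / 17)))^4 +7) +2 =21381385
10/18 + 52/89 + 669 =536782/801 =670.14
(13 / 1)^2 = 169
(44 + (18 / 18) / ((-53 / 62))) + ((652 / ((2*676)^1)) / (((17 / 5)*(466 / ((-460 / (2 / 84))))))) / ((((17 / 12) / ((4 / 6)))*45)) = 77386209610 / 1809412527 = 42.77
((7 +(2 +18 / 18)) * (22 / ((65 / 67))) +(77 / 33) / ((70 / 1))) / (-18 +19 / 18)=-265359 / 19825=-13.39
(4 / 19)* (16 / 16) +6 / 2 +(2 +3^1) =156 / 19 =8.21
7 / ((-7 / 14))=-14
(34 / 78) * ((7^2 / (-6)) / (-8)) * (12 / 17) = 49 / 156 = 0.31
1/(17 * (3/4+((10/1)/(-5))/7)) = 28/221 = 0.13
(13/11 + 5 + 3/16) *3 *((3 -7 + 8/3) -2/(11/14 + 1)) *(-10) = 25783/55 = 468.78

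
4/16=1/4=0.25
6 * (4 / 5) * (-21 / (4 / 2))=-252 / 5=-50.40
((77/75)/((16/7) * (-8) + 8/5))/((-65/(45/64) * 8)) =1617/19435520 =0.00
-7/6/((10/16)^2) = -224/75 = -2.99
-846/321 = -282/107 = -2.64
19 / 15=1.27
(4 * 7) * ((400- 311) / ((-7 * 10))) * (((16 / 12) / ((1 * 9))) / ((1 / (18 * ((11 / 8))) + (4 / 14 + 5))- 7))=6853 / 2175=3.15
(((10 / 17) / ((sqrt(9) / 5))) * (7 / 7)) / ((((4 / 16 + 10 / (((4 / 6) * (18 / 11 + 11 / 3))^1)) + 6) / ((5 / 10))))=3500 / 64821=0.05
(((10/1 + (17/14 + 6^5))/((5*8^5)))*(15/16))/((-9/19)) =-2071399/22020096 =-0.09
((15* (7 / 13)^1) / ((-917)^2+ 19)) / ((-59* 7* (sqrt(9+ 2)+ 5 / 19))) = 1425 / 2545077016456 - 5415* sqrt(11) / 2545077016456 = -0.00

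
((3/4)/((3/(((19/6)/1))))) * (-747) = -4731/8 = -591.38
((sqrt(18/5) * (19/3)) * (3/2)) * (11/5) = 627 * sqrt(10)/50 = 39.65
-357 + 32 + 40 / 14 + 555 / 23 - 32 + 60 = -43472 / 161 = -270.01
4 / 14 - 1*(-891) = 6239 / 7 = 891.29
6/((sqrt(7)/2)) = 12* sqrt(7)/7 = 4.54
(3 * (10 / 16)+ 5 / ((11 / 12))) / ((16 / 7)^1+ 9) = 4515 / 6952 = 0.65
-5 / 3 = -1.67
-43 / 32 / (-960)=43 / 30720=0.00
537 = 537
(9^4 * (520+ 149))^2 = 19266033497481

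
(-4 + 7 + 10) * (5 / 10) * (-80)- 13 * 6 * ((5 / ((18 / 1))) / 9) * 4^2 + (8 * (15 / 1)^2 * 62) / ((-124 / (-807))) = 19595020 / 27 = 725741.48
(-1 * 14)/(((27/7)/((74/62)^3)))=-4963994/804357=-6.17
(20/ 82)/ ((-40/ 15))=-15/ 164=-0.09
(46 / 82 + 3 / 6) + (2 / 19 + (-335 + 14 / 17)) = -8820109 / 26486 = -333.01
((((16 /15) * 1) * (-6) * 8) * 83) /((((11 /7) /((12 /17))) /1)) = -1784832 /935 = -1908.91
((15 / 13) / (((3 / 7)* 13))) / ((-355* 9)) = -7 / 107991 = -0.00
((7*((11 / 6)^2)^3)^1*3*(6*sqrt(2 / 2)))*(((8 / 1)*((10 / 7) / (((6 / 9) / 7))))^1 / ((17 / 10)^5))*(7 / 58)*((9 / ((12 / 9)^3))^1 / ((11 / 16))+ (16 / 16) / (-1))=24537629703125 / 1111748031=22071.21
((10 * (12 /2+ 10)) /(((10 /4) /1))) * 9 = 576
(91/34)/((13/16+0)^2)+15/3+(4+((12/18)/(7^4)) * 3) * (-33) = -122.97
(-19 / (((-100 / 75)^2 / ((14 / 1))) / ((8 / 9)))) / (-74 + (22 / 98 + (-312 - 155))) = 6517 / 26498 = 0.25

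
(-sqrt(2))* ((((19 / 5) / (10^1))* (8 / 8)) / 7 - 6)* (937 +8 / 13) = 25365309* sqrt(2) / 4550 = 7883.95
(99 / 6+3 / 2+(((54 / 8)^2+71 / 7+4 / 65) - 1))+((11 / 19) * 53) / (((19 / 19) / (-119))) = -494999443 / 138320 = -3578.65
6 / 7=0.86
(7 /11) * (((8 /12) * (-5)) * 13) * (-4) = 3640 /33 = 110.30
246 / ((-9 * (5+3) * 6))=-0.57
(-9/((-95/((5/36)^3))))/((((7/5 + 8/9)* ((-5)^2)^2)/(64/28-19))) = -13/4383680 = -0.00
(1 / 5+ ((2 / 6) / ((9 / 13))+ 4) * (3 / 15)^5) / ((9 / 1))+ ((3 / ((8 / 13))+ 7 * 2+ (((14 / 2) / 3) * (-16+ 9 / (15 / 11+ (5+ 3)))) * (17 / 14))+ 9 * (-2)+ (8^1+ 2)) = -19843398421 / 625725000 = -31.71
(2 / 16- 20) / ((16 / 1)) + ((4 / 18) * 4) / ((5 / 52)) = 46093 / 5760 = 8.00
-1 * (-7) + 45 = 52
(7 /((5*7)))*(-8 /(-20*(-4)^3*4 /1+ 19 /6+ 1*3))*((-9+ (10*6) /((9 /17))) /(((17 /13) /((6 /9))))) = -130208 /7843035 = -0.02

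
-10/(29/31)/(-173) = 310/5017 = 0.06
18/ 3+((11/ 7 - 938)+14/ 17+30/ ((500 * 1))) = -5530793/ 5950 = -929.55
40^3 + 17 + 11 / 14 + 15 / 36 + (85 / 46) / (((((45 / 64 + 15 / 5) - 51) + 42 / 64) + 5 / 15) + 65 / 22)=11324546913847 / 176895852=64018.16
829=829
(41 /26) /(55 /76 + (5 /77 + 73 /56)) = 239932 /318331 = 0.75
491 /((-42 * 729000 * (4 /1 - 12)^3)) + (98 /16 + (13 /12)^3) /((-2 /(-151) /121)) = 1059254208936491 /15676416000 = 67569.92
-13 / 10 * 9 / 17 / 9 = -13 / 170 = -0.08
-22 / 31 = -0.71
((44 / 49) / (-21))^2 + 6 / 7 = 909514 / 1058841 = 0.86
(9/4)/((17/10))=45/34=1.32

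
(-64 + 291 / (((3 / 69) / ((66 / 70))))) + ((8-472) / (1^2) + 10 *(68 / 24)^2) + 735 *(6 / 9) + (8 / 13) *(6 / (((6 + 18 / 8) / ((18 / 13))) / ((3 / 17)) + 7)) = 30541811243 / 4807530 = 6352.91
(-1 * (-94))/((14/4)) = 188/7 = 26.86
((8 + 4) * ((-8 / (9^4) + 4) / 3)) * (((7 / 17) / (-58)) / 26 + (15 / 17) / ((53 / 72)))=42719265484 / 2228620797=19.17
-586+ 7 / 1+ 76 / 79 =-45665 / 79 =-578.04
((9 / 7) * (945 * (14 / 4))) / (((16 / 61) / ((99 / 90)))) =1141371 / 64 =17833.92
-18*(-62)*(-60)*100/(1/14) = -93744000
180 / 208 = 45 / 52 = 0.87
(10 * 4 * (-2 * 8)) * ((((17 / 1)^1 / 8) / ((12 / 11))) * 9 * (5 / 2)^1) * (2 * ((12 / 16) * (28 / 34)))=-34650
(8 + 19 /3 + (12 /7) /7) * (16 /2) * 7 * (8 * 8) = 1097216 /21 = 52248.38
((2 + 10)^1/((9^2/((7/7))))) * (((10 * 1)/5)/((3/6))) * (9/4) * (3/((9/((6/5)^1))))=8/15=0.53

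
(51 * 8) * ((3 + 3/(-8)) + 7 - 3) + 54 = 2757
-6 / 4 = -3 / 2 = -1.50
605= 605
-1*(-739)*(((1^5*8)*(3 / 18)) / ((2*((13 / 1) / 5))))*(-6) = -1136.92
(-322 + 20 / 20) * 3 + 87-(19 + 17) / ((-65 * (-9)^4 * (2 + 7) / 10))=-74716660 / 85293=-876.00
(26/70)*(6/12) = 13/70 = 0.19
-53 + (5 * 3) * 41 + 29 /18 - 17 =9839 /18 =546.61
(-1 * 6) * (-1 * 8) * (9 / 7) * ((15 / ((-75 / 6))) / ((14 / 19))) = -100.51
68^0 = 1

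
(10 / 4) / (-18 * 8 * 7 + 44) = -5 / 1928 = -0.00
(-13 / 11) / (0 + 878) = -13 / 9658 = -0.00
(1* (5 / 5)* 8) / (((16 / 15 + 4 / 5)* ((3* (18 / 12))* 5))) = 4 / 21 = 0.19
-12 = -12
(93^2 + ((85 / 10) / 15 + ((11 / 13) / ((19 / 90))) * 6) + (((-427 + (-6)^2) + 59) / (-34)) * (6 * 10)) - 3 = 1166041003 / 125970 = 9256.50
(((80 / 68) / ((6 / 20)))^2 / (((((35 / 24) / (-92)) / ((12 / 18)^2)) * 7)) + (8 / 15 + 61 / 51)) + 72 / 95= -2147093653 / 36322965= -59.11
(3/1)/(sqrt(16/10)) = 3* sqrt(10)/4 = 2.37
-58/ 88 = -29/ 44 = -0.66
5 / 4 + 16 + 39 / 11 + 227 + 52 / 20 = 55087 / 220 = 250.40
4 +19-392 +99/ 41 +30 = -13800/ 41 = -336.59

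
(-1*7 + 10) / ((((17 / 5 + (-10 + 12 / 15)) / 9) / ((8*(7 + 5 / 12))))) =-8010 / 29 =-276.21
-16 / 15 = -1.07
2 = 2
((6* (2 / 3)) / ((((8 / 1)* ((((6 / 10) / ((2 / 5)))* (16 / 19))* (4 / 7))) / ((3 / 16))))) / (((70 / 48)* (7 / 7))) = 57 / 640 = 0.09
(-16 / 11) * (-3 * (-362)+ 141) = -19632 / 11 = -1784.73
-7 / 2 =-3.50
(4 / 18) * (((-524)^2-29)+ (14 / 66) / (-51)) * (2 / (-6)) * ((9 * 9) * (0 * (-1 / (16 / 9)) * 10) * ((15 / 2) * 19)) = 0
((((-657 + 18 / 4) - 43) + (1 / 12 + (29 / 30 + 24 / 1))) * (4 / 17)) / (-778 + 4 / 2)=13409 / 65960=0.20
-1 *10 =-10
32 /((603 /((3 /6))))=16 /603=0.03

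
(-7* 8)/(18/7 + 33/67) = -26264/1437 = -18.28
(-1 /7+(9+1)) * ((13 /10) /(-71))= -897 /4970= -0.18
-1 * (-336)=336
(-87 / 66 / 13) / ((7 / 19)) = -551 / 2002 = -0.28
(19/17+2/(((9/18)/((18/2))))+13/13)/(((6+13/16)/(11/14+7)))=5184/119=43.56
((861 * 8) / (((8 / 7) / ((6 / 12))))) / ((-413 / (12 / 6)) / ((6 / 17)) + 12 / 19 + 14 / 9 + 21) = -2061234 / 384337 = -5.36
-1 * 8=-8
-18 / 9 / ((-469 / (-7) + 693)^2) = -0.00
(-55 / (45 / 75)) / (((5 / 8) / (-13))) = 1906.67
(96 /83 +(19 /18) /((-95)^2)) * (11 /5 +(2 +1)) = 10671479 /1774125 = 6.02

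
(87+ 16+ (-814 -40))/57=-751/57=-13.18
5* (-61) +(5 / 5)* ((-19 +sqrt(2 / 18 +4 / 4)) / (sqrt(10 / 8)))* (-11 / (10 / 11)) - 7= -312 +121* sqrt(5)* (57 - sqrt(10)) / 75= -117.78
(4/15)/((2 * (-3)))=-2/45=-0.04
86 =86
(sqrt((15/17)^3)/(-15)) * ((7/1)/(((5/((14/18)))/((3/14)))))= -0.01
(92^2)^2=71639296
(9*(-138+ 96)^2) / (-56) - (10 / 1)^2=-767 / 2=-383.50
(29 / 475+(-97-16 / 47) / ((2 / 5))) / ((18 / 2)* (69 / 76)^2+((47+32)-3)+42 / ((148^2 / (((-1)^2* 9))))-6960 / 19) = 2260438927112 / 2628275340475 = 0.86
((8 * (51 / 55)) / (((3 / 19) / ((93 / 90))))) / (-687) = -40052 / 566775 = -0.07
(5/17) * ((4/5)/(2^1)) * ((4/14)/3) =4/357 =0.01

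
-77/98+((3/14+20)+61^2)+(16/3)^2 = 237439/63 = 3768.87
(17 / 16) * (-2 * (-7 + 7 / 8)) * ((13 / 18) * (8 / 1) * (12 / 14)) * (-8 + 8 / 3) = -343.78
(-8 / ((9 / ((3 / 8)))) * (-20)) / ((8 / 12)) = 10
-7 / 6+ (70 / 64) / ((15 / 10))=-7 / 16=-0.44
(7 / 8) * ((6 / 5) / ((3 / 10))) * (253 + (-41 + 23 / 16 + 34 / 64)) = 47929 / 64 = 748.89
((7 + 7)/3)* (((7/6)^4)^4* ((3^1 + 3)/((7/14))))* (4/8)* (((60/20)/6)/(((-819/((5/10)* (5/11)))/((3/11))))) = -166164652848005/13312817653284864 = -0.01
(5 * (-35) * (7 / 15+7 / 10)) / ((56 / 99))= -360.94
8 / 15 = 0.53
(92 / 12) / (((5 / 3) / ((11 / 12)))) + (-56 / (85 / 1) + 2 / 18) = 11227 / 3060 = 3.67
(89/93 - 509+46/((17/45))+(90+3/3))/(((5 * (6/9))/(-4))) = 186734/527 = 354.33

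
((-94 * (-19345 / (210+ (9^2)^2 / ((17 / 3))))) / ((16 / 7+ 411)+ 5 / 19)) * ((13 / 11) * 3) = 26724556495 / 2344762761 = 11.40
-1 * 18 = -18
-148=-148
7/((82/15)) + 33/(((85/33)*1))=98223/6970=14.09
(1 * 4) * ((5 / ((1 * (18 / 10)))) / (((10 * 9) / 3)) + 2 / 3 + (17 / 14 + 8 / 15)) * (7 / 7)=9476 / 945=10.03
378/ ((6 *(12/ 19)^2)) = 2527/ 16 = 157.94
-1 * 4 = -4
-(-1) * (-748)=-748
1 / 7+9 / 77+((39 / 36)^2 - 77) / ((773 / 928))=-48625114 / 535689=-90.77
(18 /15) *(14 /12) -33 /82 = 409 /410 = 1.00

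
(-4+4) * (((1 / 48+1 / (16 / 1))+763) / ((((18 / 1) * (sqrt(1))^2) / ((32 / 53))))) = 0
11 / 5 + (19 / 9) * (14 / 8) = 1061 / 180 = 5.89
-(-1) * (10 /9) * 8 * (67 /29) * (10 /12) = 13400 /783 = 17.11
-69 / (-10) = 69 / 10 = 6.90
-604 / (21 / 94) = -56776 / 21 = -2703.62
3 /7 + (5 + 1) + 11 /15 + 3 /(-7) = 101 /15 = 6.73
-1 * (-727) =727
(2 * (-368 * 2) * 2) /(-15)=2944 /15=196.27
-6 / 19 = -0.32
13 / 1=13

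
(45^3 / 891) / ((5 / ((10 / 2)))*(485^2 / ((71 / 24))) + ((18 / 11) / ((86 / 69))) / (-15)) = 5724375 / 4450452101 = 0.00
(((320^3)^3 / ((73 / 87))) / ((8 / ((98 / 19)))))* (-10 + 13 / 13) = -337479700983054336000000000 / 1387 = -243316294868820718096611.40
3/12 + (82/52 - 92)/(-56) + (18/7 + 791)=1158155/1456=795.44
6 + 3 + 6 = 15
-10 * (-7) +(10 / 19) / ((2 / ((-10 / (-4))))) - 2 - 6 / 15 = 12969 / 190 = 68.26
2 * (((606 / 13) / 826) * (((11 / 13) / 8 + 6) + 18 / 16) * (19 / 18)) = 180386 / 209391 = 0.86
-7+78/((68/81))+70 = 5301/34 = 155.91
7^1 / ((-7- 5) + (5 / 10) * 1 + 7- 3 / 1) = -14 / 15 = -0.93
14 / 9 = 1.56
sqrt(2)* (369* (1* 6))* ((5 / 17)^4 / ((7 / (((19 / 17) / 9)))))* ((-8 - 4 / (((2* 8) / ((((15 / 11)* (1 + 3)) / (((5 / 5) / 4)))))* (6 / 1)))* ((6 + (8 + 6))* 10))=-8179500000* sqrt(2) / 15618427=-740.64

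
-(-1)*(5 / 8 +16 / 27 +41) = 9119 / 216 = 42.22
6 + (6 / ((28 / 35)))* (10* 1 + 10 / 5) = 96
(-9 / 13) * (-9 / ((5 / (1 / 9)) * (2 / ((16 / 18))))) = 4 / 65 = 0.06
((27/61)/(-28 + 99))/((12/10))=45/8662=0.01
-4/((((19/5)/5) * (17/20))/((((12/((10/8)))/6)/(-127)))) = 3200/41021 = 0.08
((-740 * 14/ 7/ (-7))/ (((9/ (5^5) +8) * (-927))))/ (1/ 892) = -4125500000/ 162283401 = -25.42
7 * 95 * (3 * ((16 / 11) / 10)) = 3192 / 11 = 290.18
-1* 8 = -8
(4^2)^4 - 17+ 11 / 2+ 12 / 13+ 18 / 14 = 11925861 / 182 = 65526.71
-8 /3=-2.67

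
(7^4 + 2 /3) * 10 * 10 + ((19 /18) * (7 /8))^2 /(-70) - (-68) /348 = 1444228941757 /6013440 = 240166.85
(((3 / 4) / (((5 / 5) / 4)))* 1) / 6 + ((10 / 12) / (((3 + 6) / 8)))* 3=49 / 18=2.72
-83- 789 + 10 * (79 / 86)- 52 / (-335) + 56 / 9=-111032711 / 129645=-856.44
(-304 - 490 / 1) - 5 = -799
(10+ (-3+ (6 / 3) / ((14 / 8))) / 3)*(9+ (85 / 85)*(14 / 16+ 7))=8865 / 56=158.30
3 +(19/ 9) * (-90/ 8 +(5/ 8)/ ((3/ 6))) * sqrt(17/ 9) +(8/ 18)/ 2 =-25.79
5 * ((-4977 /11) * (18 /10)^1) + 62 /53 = -2373347 /583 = -4070.92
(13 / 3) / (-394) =-13 / 1182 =-0.01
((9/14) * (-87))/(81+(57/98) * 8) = -1827/2798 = -0.65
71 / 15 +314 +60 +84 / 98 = 39857 / 105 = 379.59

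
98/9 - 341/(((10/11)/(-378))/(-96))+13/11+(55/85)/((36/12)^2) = -38180584724/2805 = -13611616.66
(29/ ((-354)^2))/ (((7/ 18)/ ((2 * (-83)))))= -2407/ 24367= -0.10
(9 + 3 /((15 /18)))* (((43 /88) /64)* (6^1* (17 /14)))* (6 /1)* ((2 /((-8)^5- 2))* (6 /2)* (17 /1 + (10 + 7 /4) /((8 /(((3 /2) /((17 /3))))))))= -197684631 /14764851200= -0.01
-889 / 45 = -19.76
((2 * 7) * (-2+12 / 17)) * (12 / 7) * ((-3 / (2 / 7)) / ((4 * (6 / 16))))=3696 / 17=217.41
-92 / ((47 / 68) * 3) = -6256 / 141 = -44.37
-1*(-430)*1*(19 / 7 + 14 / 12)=35045 / 21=1668.81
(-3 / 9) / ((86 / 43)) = -0.17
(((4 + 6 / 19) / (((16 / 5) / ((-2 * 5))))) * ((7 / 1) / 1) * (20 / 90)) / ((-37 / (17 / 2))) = 121975 / 25308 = 4.82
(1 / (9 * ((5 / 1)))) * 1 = 1 / 45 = 0.02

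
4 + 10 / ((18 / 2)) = 46 / 9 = 5.11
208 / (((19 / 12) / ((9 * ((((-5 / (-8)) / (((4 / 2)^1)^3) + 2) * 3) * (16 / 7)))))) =16848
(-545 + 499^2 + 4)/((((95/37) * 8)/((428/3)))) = 32788438/19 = 1725707.26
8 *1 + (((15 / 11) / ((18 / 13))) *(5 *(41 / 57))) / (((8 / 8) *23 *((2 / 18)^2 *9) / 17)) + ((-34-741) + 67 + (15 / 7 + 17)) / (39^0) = -44234649 / 67298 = -657.30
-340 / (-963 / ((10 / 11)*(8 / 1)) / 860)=23392000 / 10593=2208.25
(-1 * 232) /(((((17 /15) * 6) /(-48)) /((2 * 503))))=28007040 /17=1647472.94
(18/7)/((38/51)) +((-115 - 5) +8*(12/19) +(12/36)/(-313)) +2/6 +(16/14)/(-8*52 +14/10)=-1370477995/12328131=-111.17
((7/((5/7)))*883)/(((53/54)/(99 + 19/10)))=1178722881/1325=889602.17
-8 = -8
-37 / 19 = -1.95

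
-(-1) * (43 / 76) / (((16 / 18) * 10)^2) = 3483 / 486400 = 0.01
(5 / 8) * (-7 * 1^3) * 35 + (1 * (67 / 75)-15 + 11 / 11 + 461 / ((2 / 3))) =315161 / 600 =525.27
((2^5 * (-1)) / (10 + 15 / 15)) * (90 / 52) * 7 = -5040 / 143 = -35.24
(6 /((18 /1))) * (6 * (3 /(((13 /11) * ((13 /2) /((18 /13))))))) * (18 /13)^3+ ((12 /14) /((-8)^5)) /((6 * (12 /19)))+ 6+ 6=197571200983109 /13285849694208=14.87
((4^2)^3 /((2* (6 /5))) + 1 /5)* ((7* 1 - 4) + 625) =16078684 /15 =1071912.27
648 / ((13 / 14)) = 9072 / 13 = 697.85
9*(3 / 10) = 27 / 10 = 2.70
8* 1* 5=40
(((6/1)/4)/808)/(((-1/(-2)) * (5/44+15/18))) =99/25250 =0.00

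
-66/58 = -33/29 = -1.14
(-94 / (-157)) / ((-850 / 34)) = -94 / 3925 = -0.02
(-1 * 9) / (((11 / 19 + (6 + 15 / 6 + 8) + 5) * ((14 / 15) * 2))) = -2565 / 11746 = -0.22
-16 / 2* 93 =-744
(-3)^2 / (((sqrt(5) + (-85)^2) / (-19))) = -247095 / 10440124 + 171*sqrt(5) / 52200620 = -0.02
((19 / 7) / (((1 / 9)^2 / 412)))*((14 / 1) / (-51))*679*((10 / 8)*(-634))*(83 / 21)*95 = 5023970764994.12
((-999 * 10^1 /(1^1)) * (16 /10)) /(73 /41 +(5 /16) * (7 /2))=-2330112 /419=-5561.13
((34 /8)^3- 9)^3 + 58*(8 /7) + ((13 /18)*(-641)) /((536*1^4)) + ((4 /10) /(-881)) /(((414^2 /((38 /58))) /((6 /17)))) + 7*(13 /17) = 1187003879970712772629511 /3813511258558955520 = 311262.72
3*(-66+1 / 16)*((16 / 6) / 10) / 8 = -211 / 32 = -6.59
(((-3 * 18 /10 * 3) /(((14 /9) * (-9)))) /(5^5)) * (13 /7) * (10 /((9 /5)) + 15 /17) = 23049 /5206250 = 0.00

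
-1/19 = -0.05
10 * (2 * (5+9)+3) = 310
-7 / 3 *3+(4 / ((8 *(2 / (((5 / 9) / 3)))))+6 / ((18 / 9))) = -427 / 108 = -3.95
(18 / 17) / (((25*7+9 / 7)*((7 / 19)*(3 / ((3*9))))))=1539 / 10489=0.15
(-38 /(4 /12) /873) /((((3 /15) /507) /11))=-3641.34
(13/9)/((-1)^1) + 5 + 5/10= 4.06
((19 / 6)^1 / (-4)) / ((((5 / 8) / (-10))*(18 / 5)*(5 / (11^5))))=3059969 / 27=113332.19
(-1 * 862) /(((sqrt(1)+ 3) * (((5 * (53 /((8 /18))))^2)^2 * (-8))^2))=-220672 /1046904501048528202062890625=-0.00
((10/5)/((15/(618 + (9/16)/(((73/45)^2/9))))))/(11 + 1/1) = 6.89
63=63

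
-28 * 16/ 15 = -448/ 15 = -29.87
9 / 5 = 1.80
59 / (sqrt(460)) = 59 * sqrt(115) / 230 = 2.75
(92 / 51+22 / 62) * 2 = 6826 / 1581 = 4.32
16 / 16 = 1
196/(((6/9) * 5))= 294/5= 58.80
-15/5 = -3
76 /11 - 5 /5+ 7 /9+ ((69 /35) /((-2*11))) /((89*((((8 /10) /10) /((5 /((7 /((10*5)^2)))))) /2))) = -16519268 /431739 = -38.26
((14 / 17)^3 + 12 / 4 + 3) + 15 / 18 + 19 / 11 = 2956949 / 324258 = 9.12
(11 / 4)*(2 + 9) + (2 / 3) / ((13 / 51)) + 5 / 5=1761 / 52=33.87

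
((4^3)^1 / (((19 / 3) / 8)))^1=1536 / 19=80.84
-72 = -72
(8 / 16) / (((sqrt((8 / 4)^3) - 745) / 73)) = -0.05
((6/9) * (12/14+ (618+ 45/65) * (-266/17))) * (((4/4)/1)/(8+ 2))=-998316/1547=-645.32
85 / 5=17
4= 4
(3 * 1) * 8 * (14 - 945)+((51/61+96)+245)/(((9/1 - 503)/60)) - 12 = -25958724/1159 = -22397.52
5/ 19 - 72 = -1363/ 19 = -71.74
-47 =-47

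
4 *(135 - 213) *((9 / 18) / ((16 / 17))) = -663 / 4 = -165.75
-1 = -1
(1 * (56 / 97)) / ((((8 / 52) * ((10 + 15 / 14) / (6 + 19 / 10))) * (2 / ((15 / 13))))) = 23226 / 15035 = 1.54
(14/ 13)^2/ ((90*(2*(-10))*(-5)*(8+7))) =49/ 5703750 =0.00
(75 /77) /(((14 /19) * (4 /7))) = 2.31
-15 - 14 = -29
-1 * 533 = -533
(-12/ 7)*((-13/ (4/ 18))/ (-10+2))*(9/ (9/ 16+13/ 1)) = -12636/ 1519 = -8.32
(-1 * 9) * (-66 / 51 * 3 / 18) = 33 / 17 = 1.94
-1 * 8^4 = -4096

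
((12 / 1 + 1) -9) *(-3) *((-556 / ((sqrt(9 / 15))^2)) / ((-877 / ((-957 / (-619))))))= -10641840 / 542863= -19.60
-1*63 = -63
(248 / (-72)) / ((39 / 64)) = -1984 / 351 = -5.65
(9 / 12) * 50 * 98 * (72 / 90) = 2940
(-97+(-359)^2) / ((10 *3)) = 21464 / 5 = 4292.80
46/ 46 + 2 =3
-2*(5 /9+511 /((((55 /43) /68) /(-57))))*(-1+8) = 10731081998 /495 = 21678953.53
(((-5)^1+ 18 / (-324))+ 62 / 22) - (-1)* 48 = 9061 / 198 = 45.76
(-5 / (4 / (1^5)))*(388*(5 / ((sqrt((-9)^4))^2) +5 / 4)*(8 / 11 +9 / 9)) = -1047.80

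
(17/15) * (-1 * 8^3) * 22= -191488/15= -12765.87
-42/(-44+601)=-42/557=-0.08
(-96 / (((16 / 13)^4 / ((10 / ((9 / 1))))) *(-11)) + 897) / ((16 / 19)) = 578630351 / 540672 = 1070.21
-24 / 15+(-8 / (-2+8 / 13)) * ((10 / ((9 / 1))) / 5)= -128 / 405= -0.32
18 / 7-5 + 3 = 4 / 7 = 0.57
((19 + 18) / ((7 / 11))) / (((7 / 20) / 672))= 111634.29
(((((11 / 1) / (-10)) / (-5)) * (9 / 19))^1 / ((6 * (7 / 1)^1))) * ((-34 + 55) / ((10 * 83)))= 0.00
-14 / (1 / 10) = -140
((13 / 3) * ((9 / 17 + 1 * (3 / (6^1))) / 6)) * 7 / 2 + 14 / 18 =3.38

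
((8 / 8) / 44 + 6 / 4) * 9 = 603 / 44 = 13.70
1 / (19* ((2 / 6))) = 3 / 19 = 0.16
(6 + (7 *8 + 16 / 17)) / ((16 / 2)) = 535 / 68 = 7.87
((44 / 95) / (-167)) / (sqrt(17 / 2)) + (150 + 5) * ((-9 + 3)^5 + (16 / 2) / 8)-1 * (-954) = -1204171.00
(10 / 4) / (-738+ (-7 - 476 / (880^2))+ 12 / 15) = -484000 / 144077239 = -0.00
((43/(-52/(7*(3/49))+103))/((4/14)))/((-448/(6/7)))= 387/24640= 0.02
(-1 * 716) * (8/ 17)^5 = -23461888/ 1419857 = -16.52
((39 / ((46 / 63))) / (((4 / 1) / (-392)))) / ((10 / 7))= -842751 / 230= -3664.13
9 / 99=1 / 11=0.09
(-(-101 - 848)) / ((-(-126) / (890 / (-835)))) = -84461 / 10521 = -8.03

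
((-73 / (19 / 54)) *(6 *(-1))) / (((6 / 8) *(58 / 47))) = 741096 / 551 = 1345.00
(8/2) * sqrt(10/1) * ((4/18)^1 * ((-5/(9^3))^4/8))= 625 * sqrt(10)/2541865828329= 0.00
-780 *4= -3120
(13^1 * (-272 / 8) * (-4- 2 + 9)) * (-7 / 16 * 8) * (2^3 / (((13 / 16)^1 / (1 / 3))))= 15232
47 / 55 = 0.85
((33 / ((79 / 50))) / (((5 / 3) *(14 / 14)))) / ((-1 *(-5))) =198 / 79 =2.51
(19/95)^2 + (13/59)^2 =7706/87025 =0.09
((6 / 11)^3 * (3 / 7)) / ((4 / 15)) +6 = 6.26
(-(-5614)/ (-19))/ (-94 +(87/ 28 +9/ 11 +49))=1729112/ 240369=7.19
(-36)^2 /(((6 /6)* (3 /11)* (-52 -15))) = -4752 /67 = -70.93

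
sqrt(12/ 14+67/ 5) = sqrt(17465)/ 35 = 3.78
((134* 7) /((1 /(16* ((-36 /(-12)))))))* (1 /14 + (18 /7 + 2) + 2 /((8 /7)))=287832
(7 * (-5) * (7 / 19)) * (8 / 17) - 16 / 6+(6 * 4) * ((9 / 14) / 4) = -33085 / 6783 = -4.88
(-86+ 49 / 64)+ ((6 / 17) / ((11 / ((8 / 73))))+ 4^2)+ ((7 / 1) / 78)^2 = -91986235805 / 1328842944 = -69.22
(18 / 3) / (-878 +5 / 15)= -0.01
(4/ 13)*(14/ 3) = 56/ 39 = 1.44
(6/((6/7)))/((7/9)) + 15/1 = 24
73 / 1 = 73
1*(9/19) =9/19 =0.47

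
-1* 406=-406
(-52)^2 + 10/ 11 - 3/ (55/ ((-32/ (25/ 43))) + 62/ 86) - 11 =11394847/ 4213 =2704.69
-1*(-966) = 966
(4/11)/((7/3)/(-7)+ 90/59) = 708/2321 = 0.31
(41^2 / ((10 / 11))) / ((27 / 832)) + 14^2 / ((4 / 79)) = 8214841 / 135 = 60850.67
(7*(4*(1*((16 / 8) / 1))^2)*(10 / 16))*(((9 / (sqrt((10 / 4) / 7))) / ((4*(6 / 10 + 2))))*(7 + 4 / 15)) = 2289*sqrt(70) / 26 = 736.58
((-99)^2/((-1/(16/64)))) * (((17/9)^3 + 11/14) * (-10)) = 46464605/252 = 184383.35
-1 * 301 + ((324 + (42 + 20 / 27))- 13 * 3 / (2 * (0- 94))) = 65.95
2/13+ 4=54/13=4.15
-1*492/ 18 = -82/ 3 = -27.33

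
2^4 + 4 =20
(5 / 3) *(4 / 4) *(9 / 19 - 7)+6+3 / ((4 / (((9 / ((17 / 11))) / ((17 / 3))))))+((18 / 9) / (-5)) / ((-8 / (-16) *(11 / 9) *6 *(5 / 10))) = -15672659 / 3624060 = -4.32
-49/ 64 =-0.77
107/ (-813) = -0.13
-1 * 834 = -834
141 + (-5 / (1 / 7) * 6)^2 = 44241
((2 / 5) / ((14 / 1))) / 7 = 1 / 245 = 0.00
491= 491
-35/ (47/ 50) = -1750/ 47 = -37.23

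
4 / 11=0.36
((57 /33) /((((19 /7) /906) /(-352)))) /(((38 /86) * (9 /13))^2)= -21138714688 /9747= -2168740.61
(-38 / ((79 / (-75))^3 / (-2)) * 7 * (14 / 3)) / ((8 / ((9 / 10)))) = -235659375 / 986078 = -238.99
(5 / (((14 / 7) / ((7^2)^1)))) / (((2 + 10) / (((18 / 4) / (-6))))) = -245 / 32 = -7.66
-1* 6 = -6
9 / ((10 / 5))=9 / 2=4.50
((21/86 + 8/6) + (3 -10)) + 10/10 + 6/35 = -38387/9030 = -4.25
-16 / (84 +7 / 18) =-0.19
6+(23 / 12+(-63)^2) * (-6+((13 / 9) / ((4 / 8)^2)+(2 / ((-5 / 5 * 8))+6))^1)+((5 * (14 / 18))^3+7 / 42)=256786751 / 11664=22015.33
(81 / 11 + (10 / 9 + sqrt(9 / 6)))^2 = 839* sqrt(6) / 99 + 1437245 / 19602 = 94.08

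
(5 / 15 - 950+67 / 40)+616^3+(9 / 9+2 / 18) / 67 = 5637904026361 / 24120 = 233743948.02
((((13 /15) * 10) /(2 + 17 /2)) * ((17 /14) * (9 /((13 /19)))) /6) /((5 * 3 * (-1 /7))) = -323 /315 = -1.03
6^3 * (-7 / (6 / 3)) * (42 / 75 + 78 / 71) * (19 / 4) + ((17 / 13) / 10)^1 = -274863469 / 46150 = -5955.87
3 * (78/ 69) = 78/ 23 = 3.39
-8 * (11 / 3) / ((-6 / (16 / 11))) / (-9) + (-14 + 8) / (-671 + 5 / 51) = -1082519 / 1385748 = -0.78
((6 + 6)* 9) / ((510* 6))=3 / 85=0.04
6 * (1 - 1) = 0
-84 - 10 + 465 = 371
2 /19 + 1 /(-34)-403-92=-319721 /646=-494.92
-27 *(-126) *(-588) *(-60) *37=4440834720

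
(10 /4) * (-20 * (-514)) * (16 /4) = 102800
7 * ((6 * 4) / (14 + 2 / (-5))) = 210 / 17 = 12.35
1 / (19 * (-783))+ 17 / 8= 2.12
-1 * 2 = -2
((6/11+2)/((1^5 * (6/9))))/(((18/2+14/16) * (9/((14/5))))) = 1568/13035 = 0.12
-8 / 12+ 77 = 76.33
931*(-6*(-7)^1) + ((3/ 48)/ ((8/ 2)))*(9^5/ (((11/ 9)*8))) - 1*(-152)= 221609969/ 5632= 39348.36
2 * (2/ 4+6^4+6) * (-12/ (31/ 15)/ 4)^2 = 5275125/ 961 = 5489.20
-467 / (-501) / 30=467 / 15030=0.03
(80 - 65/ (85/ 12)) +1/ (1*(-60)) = 72223/ 1020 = 70.81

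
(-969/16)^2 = 938961/256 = 3667.82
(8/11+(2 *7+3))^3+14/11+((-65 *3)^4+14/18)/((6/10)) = 86602418228323/35937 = 2409839948.47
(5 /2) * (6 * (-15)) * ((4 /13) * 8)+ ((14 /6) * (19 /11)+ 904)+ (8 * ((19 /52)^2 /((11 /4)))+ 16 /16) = 1983028 /5577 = 355.57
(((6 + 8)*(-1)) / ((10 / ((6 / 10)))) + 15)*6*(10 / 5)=4248 / 25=169.92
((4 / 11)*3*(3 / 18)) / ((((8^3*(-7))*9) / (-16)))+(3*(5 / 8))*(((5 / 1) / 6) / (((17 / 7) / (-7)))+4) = 3.00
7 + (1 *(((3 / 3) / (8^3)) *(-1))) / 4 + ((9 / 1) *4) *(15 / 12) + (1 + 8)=124927 / 2048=61.00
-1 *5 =-5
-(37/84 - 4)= 299/84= 3.56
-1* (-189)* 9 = 1701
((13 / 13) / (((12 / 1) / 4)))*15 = 5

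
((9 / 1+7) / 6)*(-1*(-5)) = 40 / 3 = 13.33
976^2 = 952576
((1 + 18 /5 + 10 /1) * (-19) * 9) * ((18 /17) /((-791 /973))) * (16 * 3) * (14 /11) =20988217152 /105655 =198648.59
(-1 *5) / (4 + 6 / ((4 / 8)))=-5 / 16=-0.31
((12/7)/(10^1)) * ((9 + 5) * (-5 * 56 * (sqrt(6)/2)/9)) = -112 * sqrt(6)/3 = -91.45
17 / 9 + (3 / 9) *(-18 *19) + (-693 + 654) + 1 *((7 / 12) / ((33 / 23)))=-6631 / 44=-150.70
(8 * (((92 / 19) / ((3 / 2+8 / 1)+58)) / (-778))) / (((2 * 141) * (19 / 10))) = -736 / 534613203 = -0.00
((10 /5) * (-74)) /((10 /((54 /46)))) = -1998 /115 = -17.37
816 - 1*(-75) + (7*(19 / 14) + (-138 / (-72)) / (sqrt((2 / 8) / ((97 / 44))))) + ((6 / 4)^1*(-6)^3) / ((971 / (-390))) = 23*sqrt(1067) / 132 + 2001491 / 1942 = 1036.33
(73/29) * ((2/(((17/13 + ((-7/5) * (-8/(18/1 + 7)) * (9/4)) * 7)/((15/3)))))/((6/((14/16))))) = 4151875/9459336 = 0.44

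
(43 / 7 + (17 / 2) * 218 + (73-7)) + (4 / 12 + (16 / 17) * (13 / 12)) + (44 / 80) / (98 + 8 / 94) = 21137188123 / 10971800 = 1926.50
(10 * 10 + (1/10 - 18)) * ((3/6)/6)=821/120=6.84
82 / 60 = 41 / 30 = 1.37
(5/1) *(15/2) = 37.50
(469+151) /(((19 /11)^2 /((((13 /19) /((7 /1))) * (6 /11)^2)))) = 290160 /48013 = 6.04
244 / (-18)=-122 / 9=-13.56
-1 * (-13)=13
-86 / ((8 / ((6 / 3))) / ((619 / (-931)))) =14.29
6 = 6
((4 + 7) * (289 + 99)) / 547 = 4268 / 547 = 7.80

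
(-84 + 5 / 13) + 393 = 309.38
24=24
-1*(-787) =787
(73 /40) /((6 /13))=949 /240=3.95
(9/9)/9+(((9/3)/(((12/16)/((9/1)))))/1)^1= 325/9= 36.11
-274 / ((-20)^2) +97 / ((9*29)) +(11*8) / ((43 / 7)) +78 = 206530649 / 2244600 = 92.01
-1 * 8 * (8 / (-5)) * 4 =256 / 5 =51.20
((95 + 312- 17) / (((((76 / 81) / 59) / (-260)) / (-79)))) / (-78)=-122700825 / 19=-6457938.16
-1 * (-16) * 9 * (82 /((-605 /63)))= -743904 /605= -1229.59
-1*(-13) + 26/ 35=481/ 35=13.74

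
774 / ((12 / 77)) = 9933 / 2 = 4966.50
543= 543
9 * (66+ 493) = 5031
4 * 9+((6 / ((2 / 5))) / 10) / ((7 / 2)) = 255 / 7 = 36.43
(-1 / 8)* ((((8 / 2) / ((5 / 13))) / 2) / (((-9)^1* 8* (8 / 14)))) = 91 / 5760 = 0.02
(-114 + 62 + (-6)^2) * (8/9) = -128/9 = -14.22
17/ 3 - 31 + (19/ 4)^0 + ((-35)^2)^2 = 4501802/ 3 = 1500600.67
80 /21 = 3.81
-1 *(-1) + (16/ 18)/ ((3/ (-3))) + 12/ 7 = 115/ 63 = 1.83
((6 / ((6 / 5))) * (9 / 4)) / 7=45 / 28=1.61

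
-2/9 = -0.22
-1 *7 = -7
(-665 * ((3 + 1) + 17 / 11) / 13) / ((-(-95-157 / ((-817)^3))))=-3160236682835 / 1058346239522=-2.99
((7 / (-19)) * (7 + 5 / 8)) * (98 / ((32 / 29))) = -606767 / 2432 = -249.49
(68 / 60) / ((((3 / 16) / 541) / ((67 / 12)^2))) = 101939.09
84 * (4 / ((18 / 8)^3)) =7168 / 243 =29.50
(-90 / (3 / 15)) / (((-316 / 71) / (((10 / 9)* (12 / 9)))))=35500 / 237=149.79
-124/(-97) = 124/97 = 1.28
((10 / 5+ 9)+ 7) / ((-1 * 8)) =-9 / 4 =-2.25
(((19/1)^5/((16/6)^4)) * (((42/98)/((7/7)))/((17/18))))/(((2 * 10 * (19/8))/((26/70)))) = 3705156351/21324800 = 173.75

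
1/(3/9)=3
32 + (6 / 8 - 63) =-121 / 4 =-30.25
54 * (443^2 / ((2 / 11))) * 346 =20166939738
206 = 206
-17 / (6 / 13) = -221 / 6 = -36.83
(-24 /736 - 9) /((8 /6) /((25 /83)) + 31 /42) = -1.75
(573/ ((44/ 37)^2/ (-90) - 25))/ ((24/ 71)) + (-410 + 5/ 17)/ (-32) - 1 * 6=-51105342347/ 838354592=-60.96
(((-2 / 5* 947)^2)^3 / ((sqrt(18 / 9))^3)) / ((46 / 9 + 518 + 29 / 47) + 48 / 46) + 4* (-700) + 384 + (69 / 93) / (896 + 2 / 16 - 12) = -529739224 / 219263 + 112276291673249536672656* sqrt(2) / 79773484375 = 1990418940184.78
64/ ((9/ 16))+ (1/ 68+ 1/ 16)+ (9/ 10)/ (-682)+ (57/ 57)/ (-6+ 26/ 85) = 5219213647/ 45912240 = 113.68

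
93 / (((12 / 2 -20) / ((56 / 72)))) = -31 / 6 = -5.17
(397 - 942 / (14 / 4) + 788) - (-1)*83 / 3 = 19814 / 21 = 943.52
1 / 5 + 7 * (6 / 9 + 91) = 9628 / 15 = 641.87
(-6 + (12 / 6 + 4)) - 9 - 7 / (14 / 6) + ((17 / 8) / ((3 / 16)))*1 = -2 / 3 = -0.67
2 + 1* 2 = 4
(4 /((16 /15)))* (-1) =-15 /4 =-3.75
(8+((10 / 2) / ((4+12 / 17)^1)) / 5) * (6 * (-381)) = -750951 / 40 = -18773.78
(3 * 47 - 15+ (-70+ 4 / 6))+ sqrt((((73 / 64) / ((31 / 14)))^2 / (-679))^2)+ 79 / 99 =543042682309 / 9449966592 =57.47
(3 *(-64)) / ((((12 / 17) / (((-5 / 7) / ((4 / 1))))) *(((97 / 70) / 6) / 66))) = 1346400 / 97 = 13880.41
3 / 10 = 0.30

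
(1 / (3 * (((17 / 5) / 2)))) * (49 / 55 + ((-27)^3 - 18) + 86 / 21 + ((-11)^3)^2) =4046808118 / 11781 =343502.94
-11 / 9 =-1.22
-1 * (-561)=561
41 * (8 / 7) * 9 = 2952 / 7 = 421.71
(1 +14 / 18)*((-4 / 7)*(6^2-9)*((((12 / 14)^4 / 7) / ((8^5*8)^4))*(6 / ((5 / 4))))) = -729 / 339100155238727349698560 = -0.00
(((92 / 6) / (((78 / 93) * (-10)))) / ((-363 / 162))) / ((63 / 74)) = 52762 / 55055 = 0.96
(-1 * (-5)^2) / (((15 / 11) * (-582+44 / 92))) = 253 / 8025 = 0.03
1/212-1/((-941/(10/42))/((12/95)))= 126001/26532436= 0.00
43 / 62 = 0.69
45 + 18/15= 231/5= 46.20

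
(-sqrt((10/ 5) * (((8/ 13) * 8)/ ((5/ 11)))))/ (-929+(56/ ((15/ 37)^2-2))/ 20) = 2872 * sqrt(1430)/ 21713809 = 0.01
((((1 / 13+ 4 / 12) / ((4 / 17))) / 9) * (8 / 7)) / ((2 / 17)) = 4624 / 2457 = 1.88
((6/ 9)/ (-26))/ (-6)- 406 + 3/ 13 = -94949/ 234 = -405.76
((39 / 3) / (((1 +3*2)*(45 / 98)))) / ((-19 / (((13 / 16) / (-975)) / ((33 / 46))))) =2093 / 8464500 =0.00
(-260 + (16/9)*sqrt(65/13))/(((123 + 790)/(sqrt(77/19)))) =-260*sqrt(1463)/17347 + 16*sqrt(7315)/156123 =-0.56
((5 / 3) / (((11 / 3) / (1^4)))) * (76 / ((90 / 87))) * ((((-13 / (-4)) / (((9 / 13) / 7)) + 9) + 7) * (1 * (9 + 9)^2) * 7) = 40706778 / 11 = 3700616.18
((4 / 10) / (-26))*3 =-3 / 65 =-0.05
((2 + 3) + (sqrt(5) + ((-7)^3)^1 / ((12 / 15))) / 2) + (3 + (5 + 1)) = -1603 / 8 + sqrt(5) / 2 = -199.26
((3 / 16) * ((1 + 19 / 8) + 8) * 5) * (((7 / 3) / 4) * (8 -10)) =-3185 / 256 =-12.44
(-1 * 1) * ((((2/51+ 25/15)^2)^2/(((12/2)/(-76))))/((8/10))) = 67191695/501126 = 134.08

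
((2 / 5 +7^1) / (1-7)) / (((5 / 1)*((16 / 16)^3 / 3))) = -0.74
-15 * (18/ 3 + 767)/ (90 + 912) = -3865/ 334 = -11.57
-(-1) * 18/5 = 18/5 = 3.60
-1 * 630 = -630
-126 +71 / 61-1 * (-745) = 37830 / 61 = 620.16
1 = 1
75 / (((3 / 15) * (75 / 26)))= 130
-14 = -14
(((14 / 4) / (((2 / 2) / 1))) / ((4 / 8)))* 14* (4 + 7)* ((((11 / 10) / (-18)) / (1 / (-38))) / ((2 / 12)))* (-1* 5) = -225302 / 3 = -75100.67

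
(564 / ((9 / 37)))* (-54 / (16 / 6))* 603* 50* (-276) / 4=97678673550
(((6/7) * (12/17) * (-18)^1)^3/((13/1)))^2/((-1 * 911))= -4738381338321616896/437206741518207479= -10.84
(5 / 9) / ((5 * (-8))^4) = 1 / 4608000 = 0.00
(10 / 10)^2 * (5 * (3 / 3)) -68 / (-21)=173 / 21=8.24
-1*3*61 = -183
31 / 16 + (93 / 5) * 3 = 4619 / 80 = 57.74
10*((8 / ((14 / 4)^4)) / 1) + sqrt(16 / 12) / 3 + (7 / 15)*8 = 2*sqrt(3) / 9 + 153656 / 36015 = 4.65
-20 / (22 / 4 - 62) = 40 / 113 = 0.35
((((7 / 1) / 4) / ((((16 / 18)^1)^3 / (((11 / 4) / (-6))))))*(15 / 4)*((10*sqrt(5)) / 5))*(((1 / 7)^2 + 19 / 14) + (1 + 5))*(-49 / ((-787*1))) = -202920795*sqrt(5) / 51576832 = -8.80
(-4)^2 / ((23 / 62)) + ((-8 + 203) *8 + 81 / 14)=518071 / 322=1608.92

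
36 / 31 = 1.16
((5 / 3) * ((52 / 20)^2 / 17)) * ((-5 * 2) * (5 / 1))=-1690 / 51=-33.14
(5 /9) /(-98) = -5 /882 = -0.01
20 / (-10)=-2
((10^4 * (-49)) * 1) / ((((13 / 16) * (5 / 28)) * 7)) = -6272000 / 13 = -482461.54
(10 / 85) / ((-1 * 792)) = -1 / 6732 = -0.00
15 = 15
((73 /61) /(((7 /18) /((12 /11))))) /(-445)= -15768 /2090165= -0.01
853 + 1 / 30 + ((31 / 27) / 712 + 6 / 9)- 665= 18137999 / 96120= 188.70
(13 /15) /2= 0.43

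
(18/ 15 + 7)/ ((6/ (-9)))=-123/ 10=-12.30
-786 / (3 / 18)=-4716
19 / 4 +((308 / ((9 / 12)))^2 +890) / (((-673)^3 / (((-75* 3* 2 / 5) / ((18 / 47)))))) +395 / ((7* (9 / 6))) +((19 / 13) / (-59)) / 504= 1669305112991921 / 39278042737752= 42.50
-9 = -9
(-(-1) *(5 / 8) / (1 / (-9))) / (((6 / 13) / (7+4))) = -2145 / 16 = -134.06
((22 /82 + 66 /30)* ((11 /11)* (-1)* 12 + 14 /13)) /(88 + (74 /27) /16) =-15520032 /50754925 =-0.31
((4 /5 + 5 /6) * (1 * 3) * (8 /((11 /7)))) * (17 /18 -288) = -3544562 /495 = -7160.73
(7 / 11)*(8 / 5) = 56 / 55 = 1.02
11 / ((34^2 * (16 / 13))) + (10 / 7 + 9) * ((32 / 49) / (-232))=-3978411 / 183979712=-0.02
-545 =-545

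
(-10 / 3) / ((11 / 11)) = -10 / 3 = -3.33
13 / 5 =2.60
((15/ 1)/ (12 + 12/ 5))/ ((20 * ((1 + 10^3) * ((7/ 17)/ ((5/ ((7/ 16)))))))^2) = 14450/ 7217413203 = 0.00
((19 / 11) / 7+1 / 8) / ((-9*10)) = -229 / 55440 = -0.00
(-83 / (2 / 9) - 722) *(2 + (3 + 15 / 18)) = -76685 / 12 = -6390.42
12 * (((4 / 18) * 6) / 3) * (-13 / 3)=-208 / 9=-23.11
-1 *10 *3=-30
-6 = -6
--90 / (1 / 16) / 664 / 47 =180 / 3901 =0.05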